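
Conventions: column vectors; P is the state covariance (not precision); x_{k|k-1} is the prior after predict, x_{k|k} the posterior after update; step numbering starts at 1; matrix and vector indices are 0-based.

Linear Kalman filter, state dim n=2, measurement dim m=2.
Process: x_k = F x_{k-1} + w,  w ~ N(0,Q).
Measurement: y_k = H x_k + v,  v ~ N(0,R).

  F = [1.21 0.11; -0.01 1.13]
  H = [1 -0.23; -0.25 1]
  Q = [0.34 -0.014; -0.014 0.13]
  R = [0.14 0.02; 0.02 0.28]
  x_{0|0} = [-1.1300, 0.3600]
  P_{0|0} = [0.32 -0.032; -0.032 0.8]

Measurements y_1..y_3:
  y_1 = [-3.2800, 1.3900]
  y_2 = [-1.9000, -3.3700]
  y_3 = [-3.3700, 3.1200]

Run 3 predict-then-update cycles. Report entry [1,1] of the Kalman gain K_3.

step 1: x^-=[-1.3277, 0.4181]  P^-=[0.8097 0.0378; 0.0378 1.1523]  S=[0.9932 -0.4074; -0.4074 1.4640]  K=[0.8583 0.1265; 0.1033 0.8094]  nu=[-1.8561, 0.6400]  x^+=[-2.8399, 0.7444]  P^+=[0.1430 0.0883; 0.0883 0.2508]
step 2: x^-=[-3.3544, 0.8695]  P^-=[0.5759 0.1361; 0.1361 0.4482]  S=[0.6770 -0.0831; -0.0831 0.6962]  K=[0.8150 0.0860; 0.1236 0.6097]  nu=[1.6544, -5.0782]  x^+=[-2.4429, -2.0222]  P^+=[0.1327 0.0736; 0.0736 0.1916]
step 3: x^-=[-3.1784, -2.2607]  P^-=[0.5562 0.1087; 0.1087 0.3730]  S=[0.6660 -0.0899; -0.0899 0.6334]  K=[0.8067 0.0666; 0.1102 0.5616]  nu=[-0.7116, 4.5861]  x^+=[-3.4471, 0.2365]  P^+=[0.1297 0.0672; 0.0672 0.1763]

K[1,1] = 0.5616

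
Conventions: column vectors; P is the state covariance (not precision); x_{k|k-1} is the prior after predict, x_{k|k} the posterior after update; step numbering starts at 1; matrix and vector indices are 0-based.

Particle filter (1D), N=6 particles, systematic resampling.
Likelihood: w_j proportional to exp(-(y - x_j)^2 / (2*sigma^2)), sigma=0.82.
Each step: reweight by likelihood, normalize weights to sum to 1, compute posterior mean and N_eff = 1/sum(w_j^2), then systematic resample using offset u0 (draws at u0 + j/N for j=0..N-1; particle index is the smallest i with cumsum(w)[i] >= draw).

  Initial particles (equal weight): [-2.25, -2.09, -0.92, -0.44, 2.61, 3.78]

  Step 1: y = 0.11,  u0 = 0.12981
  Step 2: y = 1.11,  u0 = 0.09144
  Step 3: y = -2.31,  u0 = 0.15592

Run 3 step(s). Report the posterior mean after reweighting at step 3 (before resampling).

post_mean = -0.6274

step 1: w=[0.0122, 0.0209, 0.3479, 0.6116, 0.0073, 0.0000]  mean=-0.6411  Neff=2.0173  idx=[2, 2, 3, 3, 3, 3]
step 2: w=[0.0611, 0.0611, 0.2194, 0.2194, 0.2194, 0.2194]  mean=-0.4987  Neff=4.9982  idx=[1, 2, 3, 4, 4, 5]
step 3: w=[0.3903, 0.1219, 0.1219, 0.1219, 0.1219, 0.1219]  mean=-0.6274  Neff=4.4110  idx=[0, 0, 1, 3, 4, 5]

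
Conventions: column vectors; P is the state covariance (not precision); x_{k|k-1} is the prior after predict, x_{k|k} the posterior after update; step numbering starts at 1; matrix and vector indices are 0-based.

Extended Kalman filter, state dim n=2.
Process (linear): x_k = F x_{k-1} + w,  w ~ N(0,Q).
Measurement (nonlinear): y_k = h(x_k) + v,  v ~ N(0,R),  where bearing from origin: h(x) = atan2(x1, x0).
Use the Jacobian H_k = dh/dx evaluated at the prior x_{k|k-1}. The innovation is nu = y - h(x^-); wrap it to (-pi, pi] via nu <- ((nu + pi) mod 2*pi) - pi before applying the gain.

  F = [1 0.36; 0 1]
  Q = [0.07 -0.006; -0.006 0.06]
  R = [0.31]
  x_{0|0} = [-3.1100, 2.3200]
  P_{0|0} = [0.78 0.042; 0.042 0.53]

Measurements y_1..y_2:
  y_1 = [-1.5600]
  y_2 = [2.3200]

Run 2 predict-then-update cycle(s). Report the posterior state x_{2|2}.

step 1: x^-=[-2.2748, 2.3200]  P^-=[0.9489 0.2268; 0.2268 0.5900]  H_jac=[-0.2198 -0.2155]  S=[0.4047]  K=[-0.6360; -0.4373]  nu=[2.3768]  x^+=[-3.7865, 1.2806]  P^+=[0.7852 0.1142; 0.1142 0.5126]
step 2: x^-=[-3.3255, 1.2806]  P^-=[1.0039 0.2928; 0.2928 0.5726]  H_jac=[-0.1008 -0.2619]  S=[0.3749]  K=[-0.4745; -0.4787]  nu=[-0.4540]  x^+=[-3.1101, 1.4980]  P^+=[0.9195 0.2076; 0.2076 0.4867]

x_post = [-3.1101, 1.4980]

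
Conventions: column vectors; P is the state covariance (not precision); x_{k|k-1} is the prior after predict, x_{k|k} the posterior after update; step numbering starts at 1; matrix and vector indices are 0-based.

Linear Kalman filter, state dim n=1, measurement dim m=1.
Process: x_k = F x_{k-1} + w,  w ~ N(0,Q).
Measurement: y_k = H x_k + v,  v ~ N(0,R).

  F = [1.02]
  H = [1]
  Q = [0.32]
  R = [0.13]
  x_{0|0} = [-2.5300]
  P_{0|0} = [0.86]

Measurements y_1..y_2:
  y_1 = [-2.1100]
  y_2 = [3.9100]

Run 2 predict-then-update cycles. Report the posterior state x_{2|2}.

step 1: x^-=[-2.5806]  P^-=[1.2147]  S=[1.3447]  K=[0.9033]  nu=[0.4706]  x^+=[-2.1555]  P^+=[0.1174]
step 2: x^-=[-2.1986]  P^-=[0.4422]  S=[0.5722]  K=[0.7728]  nu=[6.1086]  x^+=[2.5221]  P^+=[0.1005]

x_post = [2.5221]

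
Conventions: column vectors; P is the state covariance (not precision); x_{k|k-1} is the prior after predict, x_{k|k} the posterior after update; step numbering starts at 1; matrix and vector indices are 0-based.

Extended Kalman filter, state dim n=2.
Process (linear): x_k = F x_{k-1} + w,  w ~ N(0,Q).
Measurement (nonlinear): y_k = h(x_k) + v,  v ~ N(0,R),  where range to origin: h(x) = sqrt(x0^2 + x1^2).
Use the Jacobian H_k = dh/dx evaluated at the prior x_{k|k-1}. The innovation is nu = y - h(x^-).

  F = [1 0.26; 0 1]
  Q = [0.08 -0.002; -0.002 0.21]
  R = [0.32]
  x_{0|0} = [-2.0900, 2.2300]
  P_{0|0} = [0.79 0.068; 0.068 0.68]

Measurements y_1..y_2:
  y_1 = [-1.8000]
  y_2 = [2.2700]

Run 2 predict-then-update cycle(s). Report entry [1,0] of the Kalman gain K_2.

K[1,0] = -0.6161

step 1: x^-=[-1.5102, 2.2300]  P^-=[0.9513 0.2428; 0.2428 0.8900]  H_jac=[-0.5607 0.8280]  S=[1.0038]  K=[-0.3311; 0.5985]  nu=[-4.4933]  x^+=[-0.0223, -0.4591]  P^+=[0.8413 0.4417; 0.4417 0.5305]
step 2: x^-=[-0.1417, -0.4591]  P^-=[1.1868 0.5777; 0.5777 0.7405]  H_jac=[-0.2949 -0.9555]  S=[1.4248]  K=[-0.6330; -0.6161]  nu=[1.7895]  x^+=[-1.2745, -1.5617]  P^+=[0.6159 0.0219; 0.0219 0.1996]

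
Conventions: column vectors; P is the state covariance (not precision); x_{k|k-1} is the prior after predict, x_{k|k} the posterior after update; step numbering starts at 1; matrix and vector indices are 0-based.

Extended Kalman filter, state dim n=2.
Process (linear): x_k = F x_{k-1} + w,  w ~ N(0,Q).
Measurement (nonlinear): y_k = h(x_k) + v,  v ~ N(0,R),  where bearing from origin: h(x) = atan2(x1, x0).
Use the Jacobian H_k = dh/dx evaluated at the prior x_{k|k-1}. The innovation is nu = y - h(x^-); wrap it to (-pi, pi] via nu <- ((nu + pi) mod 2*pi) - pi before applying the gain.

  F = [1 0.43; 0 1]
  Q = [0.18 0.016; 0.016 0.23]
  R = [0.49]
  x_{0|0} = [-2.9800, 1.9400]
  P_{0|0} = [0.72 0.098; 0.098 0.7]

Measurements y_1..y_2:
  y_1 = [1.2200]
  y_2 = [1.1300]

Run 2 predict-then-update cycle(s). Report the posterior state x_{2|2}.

x_post = [0.0783, 2.7694]

step 1: x^-=[-2.1458, 1.9400]  P^-=[1.1137 0.4150; 0.4150 0.9300]  H_jac=[-0.2318 -0.2564]  S=[0.6604]  K=[-0.5521; -0.5068]  nu=[-1.1865]  x^+=[-1.4907, 2.5414]  P^+=[0.9124 0.2302; 0.2302 0.7604]
step 2: x^-=[-0.3979, 2.5414]  P^-=[1.4310 0.5732; 0.5732 0.9904]  H_jac=[-0.3841 -0.0601]  S=[0.7311]  K=[-0.7988; -0.3825]  nu=[-0.5961]  x^+=[0.0783, 2.7694]  P^+=[0.9644 0.3497; 0.3497 0.8834]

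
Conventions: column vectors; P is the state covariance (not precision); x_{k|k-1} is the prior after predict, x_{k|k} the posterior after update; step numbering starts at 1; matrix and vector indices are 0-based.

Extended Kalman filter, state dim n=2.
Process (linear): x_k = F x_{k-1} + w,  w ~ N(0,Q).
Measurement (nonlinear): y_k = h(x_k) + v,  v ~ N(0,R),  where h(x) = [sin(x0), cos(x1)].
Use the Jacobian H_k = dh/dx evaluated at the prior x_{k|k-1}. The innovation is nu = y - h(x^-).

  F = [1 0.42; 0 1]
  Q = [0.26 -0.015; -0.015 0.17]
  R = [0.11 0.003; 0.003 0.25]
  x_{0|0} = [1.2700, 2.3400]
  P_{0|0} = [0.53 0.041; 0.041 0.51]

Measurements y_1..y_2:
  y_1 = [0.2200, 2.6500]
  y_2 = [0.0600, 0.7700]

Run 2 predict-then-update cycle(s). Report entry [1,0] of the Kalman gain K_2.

step 1: x^-=[2.2528, 2.3400]  P^-=[0.9144 0.2402; 0.2402 0.6800]  H_jac=[-0.6303 0.0000; 0.0000 -0.7185]  S=[0.4733 0.1118; 0.1118 0.6010]  K=[-1.2028 -0.0634; -0.1338 -0.7880]  nu=[-0.5563, 3.3456]  x^+=[2.7097, -0.2219]  P^+=[0.2102 0.0271; 0.0271 0.2748]
step 2: x^-=[2.6165, -0.2219]  P^-=[0.5414 0.1275; 0.1275 0.4448]  H_jac=[-0.8653 0.0000; 0.0000 0.2201]  S=[0.5154 -0.0213; -0.0213 0.2715]  K=[-0.9077 0.0322; -0.1998 0.3448]  nu=[-0.4413, -0.2055]  x^+=[3.0104, -0.2046]  P^+=[0.1153 0.0242; 0.0242 0.3890]

K[1,0] = -0.1998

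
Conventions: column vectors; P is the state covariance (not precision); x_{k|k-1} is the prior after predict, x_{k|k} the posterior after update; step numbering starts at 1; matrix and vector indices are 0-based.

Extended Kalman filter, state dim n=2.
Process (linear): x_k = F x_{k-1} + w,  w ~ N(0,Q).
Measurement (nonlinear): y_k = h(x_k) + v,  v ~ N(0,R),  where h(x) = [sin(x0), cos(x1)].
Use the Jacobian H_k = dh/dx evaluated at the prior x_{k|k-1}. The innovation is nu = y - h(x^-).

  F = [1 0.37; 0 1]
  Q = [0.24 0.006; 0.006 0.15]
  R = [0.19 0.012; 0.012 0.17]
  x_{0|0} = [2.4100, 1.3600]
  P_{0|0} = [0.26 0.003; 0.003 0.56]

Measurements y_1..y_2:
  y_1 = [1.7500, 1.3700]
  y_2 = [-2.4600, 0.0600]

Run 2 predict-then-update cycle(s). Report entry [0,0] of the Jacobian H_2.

H_jac[0,0] = -0.2665

step 1: x^-=[2.9132, 1.3600]  P^-=[0.5789 0.2162; 0.2162 0.7100]  H_jac=[-0.9740 0.0000; 0.0000 -0.9779]  S=[0.7392 0.2179; 0.2179 0.8489]  K=[-0.7458 -0.0576; -0.0474 -0.8057]  nu=[1.5236, 1.1608]  x^+=[1.7101, 0.3526]  P^+=[0.1462 0.0192; 0.0192 0.1406]
step 2: x^-=[1.8405, 0.3526]  P^-=[0.4196 0.0772; 0.0772 0.2906]  H_jac=[-0.2665 0.0000; 0.0000 -0.3454]  S=[0.2198 0.0191; 0.0191 0.2047]  K=[-0.5015 -0.0835; -0.0514 -0.4857]  nu=[-3.4238, -0.8785]  x^+=[3.6309, 0.9552]  P^+=[0.3613 0.0585; 0.0585 0.2408]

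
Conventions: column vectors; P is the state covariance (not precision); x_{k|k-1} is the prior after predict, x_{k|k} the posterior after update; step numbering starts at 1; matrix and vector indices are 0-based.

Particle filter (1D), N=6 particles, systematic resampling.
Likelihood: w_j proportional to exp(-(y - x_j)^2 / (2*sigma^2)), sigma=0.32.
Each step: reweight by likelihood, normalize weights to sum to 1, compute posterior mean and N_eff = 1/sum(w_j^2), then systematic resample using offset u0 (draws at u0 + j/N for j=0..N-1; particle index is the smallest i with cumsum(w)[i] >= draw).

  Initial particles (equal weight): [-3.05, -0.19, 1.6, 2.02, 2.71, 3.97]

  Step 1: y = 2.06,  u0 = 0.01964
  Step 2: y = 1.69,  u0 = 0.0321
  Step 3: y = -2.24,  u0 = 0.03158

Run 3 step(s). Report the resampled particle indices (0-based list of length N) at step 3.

resampled_idx = [0, 0, 1, 1, 2, 2]

step 1: w=[0.0000, 0.0000, 0.2412, 0.6726, 0.0861, 0.0000]  mean=1.9781  Neff=1.9304  idx=[2, 2, 3, 3, 3, 3]
step 2: w=[0.2250, 0.2250, 0.1375, 0.1375, 0.1375, 0.1375]  mean=1.8310  Neff=5.6541  idx=[0, 0, 1, 2, 3, 5]
step 3: w=[0.3333, 0.3333, 0.3333, 0.0000, 0.0000, 0.0000]  mean=1.6000  Neff=3.0000  idx=[0, 0, 1, 1, 2, 2]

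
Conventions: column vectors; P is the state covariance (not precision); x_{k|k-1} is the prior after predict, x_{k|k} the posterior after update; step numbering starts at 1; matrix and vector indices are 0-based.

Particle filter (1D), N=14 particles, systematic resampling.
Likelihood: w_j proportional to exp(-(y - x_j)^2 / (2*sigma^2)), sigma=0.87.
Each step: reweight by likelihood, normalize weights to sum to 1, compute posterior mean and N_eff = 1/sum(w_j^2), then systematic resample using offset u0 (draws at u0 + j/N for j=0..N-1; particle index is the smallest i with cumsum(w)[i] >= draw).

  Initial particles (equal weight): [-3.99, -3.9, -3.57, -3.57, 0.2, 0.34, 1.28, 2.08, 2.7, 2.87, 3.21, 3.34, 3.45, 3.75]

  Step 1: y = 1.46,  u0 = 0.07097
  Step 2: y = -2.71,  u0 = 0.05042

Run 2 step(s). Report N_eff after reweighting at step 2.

step 1: w=[0.0000, 0.0000, 0.0000, 0.0000, 0.0999, 0.1245, 0.2792, 0.2213, 0.1033, 0.0767, 0.0377, 0.0276, 0.0208, 0.0089]  mean=1.6976  Neff=5.8262  idx=[4, 5, 5, 6, 6, 6, 6, 7, 7, 7, 8, 9, 10, 13]
step 2: w=[0.4583, 0.2641, 0.2641, 0.0033, 0.0033, 0.0033, 0.0033, 0.0000, 0.0000, 0.0000, 0.0000, 0.0000, 0.0000, 0.0000]  mean=0.2885  Neff=2.8602  idx=[0, 0, 0, 0, 0, 0, 1, 1, 1, 1, 2, 2, 2, 2]

N_eff = 2.8602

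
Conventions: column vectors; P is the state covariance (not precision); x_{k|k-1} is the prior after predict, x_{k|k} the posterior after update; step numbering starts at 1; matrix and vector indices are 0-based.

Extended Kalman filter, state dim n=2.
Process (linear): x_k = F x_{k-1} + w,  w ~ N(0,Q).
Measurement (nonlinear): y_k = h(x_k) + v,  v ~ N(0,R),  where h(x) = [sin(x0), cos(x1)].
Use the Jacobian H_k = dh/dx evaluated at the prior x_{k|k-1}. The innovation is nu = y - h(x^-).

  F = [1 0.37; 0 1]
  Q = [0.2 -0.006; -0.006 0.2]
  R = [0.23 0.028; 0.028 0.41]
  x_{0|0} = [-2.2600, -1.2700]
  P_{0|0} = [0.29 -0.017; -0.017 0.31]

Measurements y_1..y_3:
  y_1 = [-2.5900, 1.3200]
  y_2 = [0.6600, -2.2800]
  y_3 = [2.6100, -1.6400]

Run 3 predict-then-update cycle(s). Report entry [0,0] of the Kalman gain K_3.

step 1: x^-=[-2.7299, -1.2700]  P^-=[0.5199 0.0917; 0.0917 0.5100]  H_jac=[-0.9164 0.0000; 0.0000 0.9551]  S=[0.6666 -0.0523; -0.0523 0.8752]  K=[-0.7102 0.0577; -0.0828 0.5516]  nu=[-2.1898, 1.0237]  x^+=[-1.1157, -0.5240]  P^+=[0.1765 0.0039; 0.0039 0.2344]
step 2: x^-=[-1.3096, -0.5240]  P^-=[0.4115 0.0846; 0.0846 0.4344]  H_jac=[0.2583 0.0000; 0.0000 0.5003]  S=[0.2574 0.0389; 0.0389 0.5187]  K=[0.4050 0.0512; 0.0218 0.4173]  nu=[1.6261, -3.1458]  x^+=[-0.8122, -1.8013]  P^+=[0.3663 0.0647; 0.0647 0.3432]
step 3: x^-=[-1.4787, -1.8013]  P^-=[0.6611 0.1856; 0.1856 0.5432]  H_jac=[0.0920 0.0000; 0.0000 0.9736]  S=[0.2356 0.0446; 0.0446 0.9248]  K=[0.2232 0.1846; -0.0362 0.5735]  nu=[3.6058, -1.4115]  x^+=[-0.9347, -2.7412]  P^+=[0.6141 0.0842; 0.0842 0.2405]

K[0,0] = 0.2232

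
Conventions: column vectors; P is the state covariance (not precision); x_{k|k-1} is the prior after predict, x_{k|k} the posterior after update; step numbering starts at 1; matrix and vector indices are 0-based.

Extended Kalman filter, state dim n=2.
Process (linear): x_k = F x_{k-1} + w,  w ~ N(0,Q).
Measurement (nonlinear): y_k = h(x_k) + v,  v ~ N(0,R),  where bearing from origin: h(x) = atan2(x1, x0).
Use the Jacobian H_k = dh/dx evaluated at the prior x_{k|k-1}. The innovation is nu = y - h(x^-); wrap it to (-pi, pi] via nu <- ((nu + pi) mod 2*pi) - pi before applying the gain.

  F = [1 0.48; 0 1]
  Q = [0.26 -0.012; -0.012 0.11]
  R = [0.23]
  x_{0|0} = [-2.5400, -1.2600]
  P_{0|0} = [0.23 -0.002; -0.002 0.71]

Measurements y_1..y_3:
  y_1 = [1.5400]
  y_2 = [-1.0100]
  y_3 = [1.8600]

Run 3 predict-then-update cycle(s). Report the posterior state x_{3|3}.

x_post = [-5.2779, -1.2505]

step 1: x^-=[-3.1448, -1.2600]  P^-=[0.6517 0.3268; 0.3268 0.8200]  H_jac=[0.1098 -0.2740]  S=[0.2798]  K=[-0.0644; -0.6749]  nu=[-1.9827]  x^+=[-3.0172, 0.0781]  P^+=[0.6505 0.3147; 0.3147 0.6926]
step 2: x^-=[-2.9797, 0.0781]  P^-=[1.3721 0.6351; 0.6351 0.8026]  H_jac=[-0.0088 -0.3354]  S=[0.3241]  K=[-0.6943; -0.8477]  nu=[2.1578]  x^+=[-4.4780, -1.7510]  P^+=[1.2159 0.4443; 0.4443 0.5697]
step 3: x^-=[-5.3184, -1.7510]  P^-=[2.0337 0.7058; 0.7058 0.6797]  H_jac=[0.0558 -0.1696]  S=[0.2425]  K=[-0.0253; -0.3129]  nu=[-1.5996]  x^+=[-5.2779, -1.2505]  P^+=[2.0335 0.7039; 0.7039 0.6559]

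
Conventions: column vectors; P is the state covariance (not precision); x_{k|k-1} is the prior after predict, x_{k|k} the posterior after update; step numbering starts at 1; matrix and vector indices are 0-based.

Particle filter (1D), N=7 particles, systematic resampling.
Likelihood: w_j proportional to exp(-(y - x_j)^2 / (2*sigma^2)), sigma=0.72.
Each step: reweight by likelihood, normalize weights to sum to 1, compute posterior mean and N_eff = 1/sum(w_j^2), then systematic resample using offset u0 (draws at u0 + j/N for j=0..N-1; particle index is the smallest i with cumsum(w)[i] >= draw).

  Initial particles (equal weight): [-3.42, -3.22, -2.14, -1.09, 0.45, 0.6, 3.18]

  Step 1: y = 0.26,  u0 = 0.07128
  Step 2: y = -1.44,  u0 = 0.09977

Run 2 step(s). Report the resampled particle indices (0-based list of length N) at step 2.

step 1: w=[0.0000, 0.0000, 0.0019, 0.0847, 0.4742, 0.4392, 0.0001]  mean=0.3809  Neff=2.3538  idx=[3, 4, 4, 4, 5, 5, 5]
step 2: w=[0.8557, 0.0307, 0.0307, 0.0307, 0.0174, 0.0174, 0.0174]  mean=-0.8599  Neff=1.3589  idx=[0, 0, 0, 0, 0, 0, 4]

resampled_idx = [0, 0, 0, 0, 0, 0, 4]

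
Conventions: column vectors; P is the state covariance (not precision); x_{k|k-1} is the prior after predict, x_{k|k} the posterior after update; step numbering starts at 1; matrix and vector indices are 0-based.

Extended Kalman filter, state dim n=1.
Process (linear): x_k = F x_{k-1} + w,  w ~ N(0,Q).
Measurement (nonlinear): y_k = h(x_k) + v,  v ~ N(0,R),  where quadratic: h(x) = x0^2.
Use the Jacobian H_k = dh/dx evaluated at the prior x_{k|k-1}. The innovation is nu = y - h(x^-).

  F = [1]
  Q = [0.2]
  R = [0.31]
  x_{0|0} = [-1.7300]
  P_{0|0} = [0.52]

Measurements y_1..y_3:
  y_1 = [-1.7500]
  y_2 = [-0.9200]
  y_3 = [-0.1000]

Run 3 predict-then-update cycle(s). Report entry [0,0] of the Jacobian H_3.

H_jac[0,0] = 0.0523

step 1: x^-=[-1.7300]  P^-=[0.7200]  H_jac=[-3.4600]  S=[8.9296]  K=[-0.2790]  nu=[-4.7429]  x^+=[-0.4068]  P^+=[0.0250]
step 2: x^-=[-0.4068]  P^-=[0.2250]  H_jac=[-0.8136]  S=[0.4589]  K=[-0.3989]  nu=[-1.0855]  x^+=[0.0262]  P^+=[0.1520]
step 3: x^-=[0.0262]  P^-=[0.3520]  H_jac=[0.0523]  S=[0.3110]  K=[0.0592]  nu=[-0.1007]  x^+=[0.0202]  P^+=[0.3509]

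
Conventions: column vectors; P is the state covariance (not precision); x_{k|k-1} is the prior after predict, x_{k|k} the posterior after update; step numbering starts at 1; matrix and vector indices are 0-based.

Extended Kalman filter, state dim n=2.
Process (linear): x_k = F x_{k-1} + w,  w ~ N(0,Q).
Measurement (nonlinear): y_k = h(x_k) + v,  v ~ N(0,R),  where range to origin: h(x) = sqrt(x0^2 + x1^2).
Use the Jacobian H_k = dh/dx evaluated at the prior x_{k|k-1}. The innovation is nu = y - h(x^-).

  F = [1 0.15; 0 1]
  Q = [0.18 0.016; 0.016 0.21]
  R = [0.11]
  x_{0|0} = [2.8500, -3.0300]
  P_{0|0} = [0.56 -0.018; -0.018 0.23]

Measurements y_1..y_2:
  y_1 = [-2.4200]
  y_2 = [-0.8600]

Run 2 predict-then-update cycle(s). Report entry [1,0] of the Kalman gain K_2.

step 1: x^-=[2.3955, -3.0300]  P^-=[0.7398 0.0325; 0.0325 0.4400]  H_jac=[0.6202 -0.7845]  S=[0.6337]  K=[0.6838; -0.5129]  nu=[-6.2826]  x^+=[-1.9004, 0.1922]  P^+=[0.4435 0.2547; 0.2547 0.2733]
step 2: x^-=[-1.8716, 0.1922]  P^-=[0.7061 0.3117; 0.3117 0.4833]  H_jac=[-0.9948 0.1022]  S=[0.7504]  K=[-0.8936; -0.3475]  nu=[-2.7415]  x^+=[0.5781, 1.1448]  P^+=[0.1069 0.0788; 0.0788 0.3927]

K[1,0] = -0.3475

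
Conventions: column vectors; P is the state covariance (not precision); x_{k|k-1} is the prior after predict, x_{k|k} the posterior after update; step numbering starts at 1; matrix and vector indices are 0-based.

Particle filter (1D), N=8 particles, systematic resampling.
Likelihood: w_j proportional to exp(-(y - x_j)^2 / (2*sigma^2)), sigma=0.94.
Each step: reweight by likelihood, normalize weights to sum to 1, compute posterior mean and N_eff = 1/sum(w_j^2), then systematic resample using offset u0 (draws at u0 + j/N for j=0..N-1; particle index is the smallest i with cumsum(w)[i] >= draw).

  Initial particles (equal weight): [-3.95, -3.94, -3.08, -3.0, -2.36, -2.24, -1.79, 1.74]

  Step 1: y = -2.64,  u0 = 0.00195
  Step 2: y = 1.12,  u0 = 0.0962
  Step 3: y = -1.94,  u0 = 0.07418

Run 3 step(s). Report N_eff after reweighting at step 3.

step 1: w=[0.0739, 0.0750, 0.1749, 0.1814, 0.1867, 0.1783, 0.1297, 0.0000]  mean=-2.7428  Neff=6.3259  idx=[0, 1, 2, 3, 3, 4, 5, 6]
step 2: w=[0.0000, 0.0000, 0.0041, 0.0060, 0.0060, 0.0942, 0.1499, 0.7397]  mean=-1.9312  Neff=1.7282  idx=[5, 6, 7, 7, 7, 7, 7, 7]
step 3: w=[0.1163, 0.1222, 0.1269, 0.1269, 0.1269, 0.1269, 0.1269, 0.1269]  mean=-1.9113  Neff=7.9933  idx=[0, 1, 2, 3, 4, 5, 6, 7]

N_eff = 7.9933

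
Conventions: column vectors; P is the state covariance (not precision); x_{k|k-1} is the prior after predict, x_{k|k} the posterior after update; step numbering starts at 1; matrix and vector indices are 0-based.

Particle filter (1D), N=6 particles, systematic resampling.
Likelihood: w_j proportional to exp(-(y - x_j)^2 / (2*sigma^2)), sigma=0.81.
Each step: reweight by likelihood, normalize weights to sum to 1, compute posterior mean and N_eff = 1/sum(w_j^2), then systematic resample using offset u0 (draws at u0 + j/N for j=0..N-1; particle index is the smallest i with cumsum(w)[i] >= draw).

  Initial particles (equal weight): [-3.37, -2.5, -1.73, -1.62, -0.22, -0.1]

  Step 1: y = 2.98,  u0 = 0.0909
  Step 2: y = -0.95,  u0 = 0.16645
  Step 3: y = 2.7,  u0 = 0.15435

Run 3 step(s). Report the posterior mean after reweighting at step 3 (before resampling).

post_mean = -0.1274

step 1: w=[0.0000, 0.0000, 0.0000, 0.0001, 0.3602, 0.6397]  mean=-0.1434  Neff=1.8555  idx=[4, 4, 5, 5, 5, 5]
step 2: w=[0.1831, 0.1831, 0.1585, 0.1585, 0.1585, 0.1585]  mean=-0.1439  Neff=5.9710  idx=[0, 1, 2, 3, 4, 5]
step 3: w=[0.1143, 0.1143, 0.1929, 0.1929, 0.1929, 0.1929]  mean=-0.1274  Neff=5.7178  idx=[1, 2, 3, 4, 5, 5]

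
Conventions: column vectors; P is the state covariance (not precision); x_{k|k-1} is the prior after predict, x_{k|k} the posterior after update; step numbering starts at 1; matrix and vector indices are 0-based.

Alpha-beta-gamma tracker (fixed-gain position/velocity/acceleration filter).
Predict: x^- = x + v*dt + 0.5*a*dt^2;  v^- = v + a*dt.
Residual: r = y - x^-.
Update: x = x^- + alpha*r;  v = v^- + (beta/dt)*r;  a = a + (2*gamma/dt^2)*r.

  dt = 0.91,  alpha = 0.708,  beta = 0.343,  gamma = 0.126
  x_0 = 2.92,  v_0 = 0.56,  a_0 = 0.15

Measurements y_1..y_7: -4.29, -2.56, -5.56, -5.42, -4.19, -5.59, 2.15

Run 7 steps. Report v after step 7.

v_post = 5.2196

step 1: x_pred=3.4917  r=-7.7817  x^+=-2.0177  v^+=-2.2366  a^+=-2.2181
step 2: x_pred=-4.9714  r=2.4114  x^+=-3.2641  v^+=-3.3461  a^+=-1.4842
step 3: x_pred=-6.9236  r=1.3636  x^+=-5.9582  v^+=-4.1828  a^+=-1.0693
step 4: x_pred=-10.2072  r=4.7872  x^+=-6.8179  v^+=-3.3514  a^+=0.3876
step 5: x_pred=-9.7072  r=5.5172  x^+=-5.8010  v^+=-0.9192  a^+=2.0665
step 6: x_pred=-5.7818  r=0.1918  x^+=-5.6460  v^+=1.0336  a^+=2.1249
step 7: x_pred=-3.8256  r=5.9756  x^+=0.4051  v^+=5.2196  a^+=3.9433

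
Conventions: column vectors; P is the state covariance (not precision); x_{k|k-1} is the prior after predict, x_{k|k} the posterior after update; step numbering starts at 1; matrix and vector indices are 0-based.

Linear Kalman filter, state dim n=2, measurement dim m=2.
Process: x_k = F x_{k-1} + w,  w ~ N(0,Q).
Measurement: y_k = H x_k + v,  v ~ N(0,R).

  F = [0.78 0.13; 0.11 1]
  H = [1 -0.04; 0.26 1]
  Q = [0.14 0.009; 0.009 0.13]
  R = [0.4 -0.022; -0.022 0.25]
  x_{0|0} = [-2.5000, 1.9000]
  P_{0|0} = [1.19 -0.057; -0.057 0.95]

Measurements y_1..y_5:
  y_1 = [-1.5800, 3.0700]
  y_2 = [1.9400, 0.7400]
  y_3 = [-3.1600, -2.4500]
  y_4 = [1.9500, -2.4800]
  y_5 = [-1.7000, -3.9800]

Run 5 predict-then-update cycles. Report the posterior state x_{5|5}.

step 1: x^-=[-1.7030, 1.6250]  P^-=[0.8685 0.1893; 0.1893 1.0819]  S=[1.2551 0.3479; 0.3479 1.4890]  K=[0.6508 0.1267; -0.1007 0.7831]  nu=[0.1880, 1.8878]  x^+=[-1.3414, 3.0845]  P^+=[0.2556 -0.0491; -0.0491 0.2108]
step 2: x^-=[-0.6453, 2.9369]  P^-=[0.2891 0.0193; 0.0193 0.3331]  S=[0.6881 0.0590; 0.0590 0.6127]  K=[0.4092 0.1149; -0.0389 0.5556]  nu=[2.7028, -2.0291]  x^+=[0.2275, 1.7045]  P^+=[0.1603 -0.0220; -0.0220 0.1455]
step 3: x^-=[0.3991, 1.7295]  P^-=[0.2355 0.0242; 0.0242 0.2726]  S=[0.6340 0.0523; 0.0523 0.5511]  K=[0.3600 0.1209; -0.0209 0.5080]  nu=[-3.4899, -4.2833]  x^+=[-1.3750, -0.3735]  P^+=[0.1408 -0.0143; -0.0143 0.1312]
step 4: x^-=[-1.1211, -0.5248]  P^-=[0.2250 0.0268; 0.0268 0.2597]  S=[0.6232 0.0526; 0.0526 0.5389]  K=[0.3487 0.1242; -0.0156 0.4964]  nu=[3.0501, -1.6638]  x^+=[-0.2640, -1.3983]  P^+=[0.1363 -0.0121; -0.0121 0.1276]
step 5: x^-=[-0.3877, -1.4274]  P^-=[0.2226 0.0277; 0.0277 0.2566]  S=[0.6208 0.0530; 0.0530 0.5360]  K=[0.3461 0.1254; -0.0141 0.4935]  nu=[-1.3694, -2.4518]  x^+=[-1.1692, -2.6181]  P^+=[0.1352 -0.0114; -0.0114 0.1267]

x_post = [-1.1692, -2.6181]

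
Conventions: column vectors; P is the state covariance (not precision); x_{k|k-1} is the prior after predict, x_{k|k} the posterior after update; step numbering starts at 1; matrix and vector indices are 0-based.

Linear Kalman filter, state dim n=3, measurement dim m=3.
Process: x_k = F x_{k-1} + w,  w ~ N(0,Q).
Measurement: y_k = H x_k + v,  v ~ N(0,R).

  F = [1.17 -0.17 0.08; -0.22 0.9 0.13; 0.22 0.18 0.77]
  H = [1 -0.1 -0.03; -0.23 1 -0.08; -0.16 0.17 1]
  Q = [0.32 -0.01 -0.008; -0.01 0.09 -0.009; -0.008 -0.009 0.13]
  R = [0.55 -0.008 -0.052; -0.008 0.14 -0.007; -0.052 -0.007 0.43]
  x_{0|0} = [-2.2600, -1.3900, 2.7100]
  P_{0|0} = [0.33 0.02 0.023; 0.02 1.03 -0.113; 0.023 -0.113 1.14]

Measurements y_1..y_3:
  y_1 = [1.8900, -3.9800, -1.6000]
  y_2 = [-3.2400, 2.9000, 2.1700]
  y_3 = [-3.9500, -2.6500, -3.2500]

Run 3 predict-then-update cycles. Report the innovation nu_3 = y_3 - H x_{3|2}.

step 1: x^-=[-2.1911, -0.4015, 1.3393]  P^-=[0.8082 -0.2214 0.1534; -0.2214 0.9239 0.1750; 0.1534 0.1750 0.8333]  S=[1.4043 -0.5258 -0.1275; -0.5258 1.1914 0.2965; -0.1275 0.2965 1.3331]  K=[0.5462 -0.1287 0.0707; 0.0893 0.8205 0.1017; 0.1202 -0.0477 0.6511]  nu=[4.0811, -3.9753, -3.2216]  x^+=[0.3220, -3.6265, -0.0781]  P^+=[0.3041 0.0505 0.0430; 0.0505 0.1267 0.0199; 0.0430 0.0199 0.2775]
step 2: x^-=[0.9870, -3.3448, -0.6421]  P^-=[0.7292 -0.0429 0.1294; -0.0429 0.1942 0.0408; 0.1294 0.0408 0.3374]  S=[1.2825 -0.2486 -0.0643; -0.2486 0.3929 0.0465; -0.0643 0.0465 0.7665]  K=[0.5262 -0.2373 0.0657; 0.0588 0.5391 0.0775; 0.1068 -0.0243 0.4327]  nu=[-4.5807, 6.4205, 3.5386]  x^+=[-2.7146, 0.1212, 0.2437]  P^+=[0.2925 0.0329 0.0437; 0.0329 0.0834 0.0175; 0.0437 0.0175 0.1847]
step 3: x^-=[-3.1772, 0.7380, -0.3877]  P^-=[0.7186 -0.0535 0.1199; -0.0535 0.1634 0.0205; 0.1199 0.0205 0.2787]  S=[1.2741 -0.2529 -0.0697; -0.2529 0.3690 0.0297; -0.0697 0.0297 0.7033]  K=[0.5147 -0.2707 0.0566; 0.0473 0.4991 0.0644; 0.0985 -0.0433 0.3855]  nu=[-0.7107, -4.1497, -3.4961]  x^+=[-2.6175, -1.5917, -1.6258]  P^+=[0.2862 0.0267 0.0407; 0.0267 0.0762 0.0130; 0.0407 0.0130 0.1652]

innov = [-0.7107, -4.1497, -3.4961]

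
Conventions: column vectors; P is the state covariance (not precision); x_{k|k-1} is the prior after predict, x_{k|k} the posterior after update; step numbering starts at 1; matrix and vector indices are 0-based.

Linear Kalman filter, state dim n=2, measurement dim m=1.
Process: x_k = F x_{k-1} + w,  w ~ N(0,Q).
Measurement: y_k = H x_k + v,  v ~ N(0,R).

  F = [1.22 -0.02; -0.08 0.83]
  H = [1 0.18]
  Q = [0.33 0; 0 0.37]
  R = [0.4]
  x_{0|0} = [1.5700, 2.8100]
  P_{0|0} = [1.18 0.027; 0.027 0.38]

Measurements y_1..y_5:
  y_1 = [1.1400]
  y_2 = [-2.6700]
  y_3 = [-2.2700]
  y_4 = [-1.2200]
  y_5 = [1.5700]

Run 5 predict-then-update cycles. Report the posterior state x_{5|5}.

step 1: x^-=[1.8592, 2.2067]  P^-=[2.0851 -0.0941; -0.0941 0.6357]  S=[2.4719]  K=[0.8367; 0.0082]  nu=[-1.1164]  x^+=[0.9251, 2.1975]  P^+=[0.3547 -0.1111; -0.1111 0.6356]
step 2: x^-=[1.0847, 1.7499]  P^-=[0.8636 -0.1579; -0.1579 0.8249]  S=[1.2335]  K=[0.6771; -0.0076]  nu=[-4.0697]  x^+=[-1.6708, 1.7809]  P^+=[0.2981 -0.1515; -0.1515 0.8248]
step 3: x^-=[-2.0740, 1.6118]  P^-=[0.7814 -0.1964; -0.1964 0.9602]  S=[1.1418]  K=[0.6534; -0.0207]  nu=[-0.4861]  x^+=[-2.3916, 1.6218]  P^+=[0.2939 -0.1810; -0.1810 0.9597]
step 4: x^-=[-2.9502, 1.5375]  P^-=[0.7767 -0.2282; -0.2282 1.0571]  S=[1.1288]  K=[0.6517; -0.0336]  nu=[1.4535]  x^+=[-2.0030, 1.4886]  P^+=[0.2973 -0.2035; -0.2035 1.0558]
step 5: x^-=[-2.4734, 1.3958]  P^-=[0.7829 -0.2529; -0.2529 1.1263]  S=[1.1283]  K=[0.6535; -0.0445]  nu=[3.7922]  x^+=[0.0047, 1.2271]  P^+=[0.3010 -0.2201; -0.2201 1.1240]

x_post = [0.0047, 1.2271]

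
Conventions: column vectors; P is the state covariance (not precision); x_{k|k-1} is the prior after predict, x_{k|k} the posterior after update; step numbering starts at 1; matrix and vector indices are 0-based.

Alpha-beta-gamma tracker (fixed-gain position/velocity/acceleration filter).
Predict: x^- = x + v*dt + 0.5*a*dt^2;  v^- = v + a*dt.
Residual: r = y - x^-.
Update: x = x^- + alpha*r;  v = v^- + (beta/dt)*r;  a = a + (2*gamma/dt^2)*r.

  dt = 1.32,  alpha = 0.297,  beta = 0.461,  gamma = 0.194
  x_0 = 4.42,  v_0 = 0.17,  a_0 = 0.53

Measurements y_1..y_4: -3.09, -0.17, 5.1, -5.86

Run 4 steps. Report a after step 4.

a_post = 0.7415

step 1: x_pred=5.1061  r=-8.1961  x^+=2.6719  v^+=-1.9928  a^+=-1.2951
step 2: x_pred=-1.0870  r=0.9170  x^+=-0.8146  v^+=-3.3822  a^+=-1.0909
step 3: x_pred=-6.2295  r=11.3295  x^+=-2.8646  v^+=-0.8654  a^+=1.4319
step 4: x_pred=-2.7595  r=-3.1005  x^+=-3.6804  v^+=-0.0581  a^+=0.7415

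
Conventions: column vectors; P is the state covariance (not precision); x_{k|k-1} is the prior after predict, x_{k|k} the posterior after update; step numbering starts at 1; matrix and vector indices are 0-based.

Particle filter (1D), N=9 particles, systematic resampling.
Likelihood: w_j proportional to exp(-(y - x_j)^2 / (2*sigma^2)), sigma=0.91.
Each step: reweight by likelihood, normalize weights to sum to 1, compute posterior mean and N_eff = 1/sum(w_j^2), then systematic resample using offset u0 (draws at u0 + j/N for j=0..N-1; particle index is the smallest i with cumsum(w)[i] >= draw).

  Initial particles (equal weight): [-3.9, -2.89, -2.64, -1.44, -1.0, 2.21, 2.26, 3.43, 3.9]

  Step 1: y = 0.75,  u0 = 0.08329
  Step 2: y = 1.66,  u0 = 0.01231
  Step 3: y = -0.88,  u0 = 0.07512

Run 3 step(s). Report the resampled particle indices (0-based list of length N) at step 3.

step 1: w=[0.0000, 0.0004, 0.0013, 0.0729, 0.2076, 0.3642, 0.3330, 0.0173, 0.0033]  mean=1.3123  Neff=3.4215  idx=[4, 4, 5, 5, 5, 5, 6, 6, 6]
step 2: w=[0.0024, 0.0024, 0.1443, 0.1443, 0.1443, 0.1443, 0.1394, 0.1394, 0.1394]  mean=2.2154  Neff=7.0655  idx=[2, 2, 3, 4, 5, 5, 6, 7, 8]
step 3: w=[0.1178, 0.1178, 0.1178, 0.1178, 0.1178, 0.1178, 0.0976, 0.0976, 0.0976]  mean=2.2246  Neff=8.9343  idx=[0, 1, 2, 3, 4, 5, 6, 7, 8]

resampled_idx = [0, 1, 2, 3, 4, 5, 6, 7, 8]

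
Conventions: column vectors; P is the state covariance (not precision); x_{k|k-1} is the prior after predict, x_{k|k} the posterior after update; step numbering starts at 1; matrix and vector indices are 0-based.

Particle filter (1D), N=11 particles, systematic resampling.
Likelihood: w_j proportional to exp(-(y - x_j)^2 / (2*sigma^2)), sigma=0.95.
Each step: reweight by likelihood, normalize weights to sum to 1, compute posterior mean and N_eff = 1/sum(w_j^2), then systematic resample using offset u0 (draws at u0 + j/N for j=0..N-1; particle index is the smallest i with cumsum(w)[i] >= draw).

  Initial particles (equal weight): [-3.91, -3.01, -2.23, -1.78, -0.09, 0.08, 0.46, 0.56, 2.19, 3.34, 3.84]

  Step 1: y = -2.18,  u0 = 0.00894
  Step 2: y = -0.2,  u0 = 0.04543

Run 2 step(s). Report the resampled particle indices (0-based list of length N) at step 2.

step 1: w=[0.0641, 0.2297, 0.3360, 0.3080, 0.0299, 0.0199, 0.0071, 0.0053, 0.0000, 0.0000, 0.0000]  mean=-2.2346  Neff=3.7589  idx=[0, 1, 1, 1, 2, 2, 2, 3, 3, 3, 3]
step 2: w=[0.0004, 0.0093, 0.0093, 0.0093, 0.0757, 0.0757, 0.0757, 0.1861, 0.1861, 0.1861, 0.1861]  mean=-1.9174  Neff=6.4087  idx=[4, 5, 6, 7, 7, 8, 8, 9, 9, 10, 10]

resampled_idx = [4, 5, 6, 7, 7, 8, 8, 9, 9, 10, 10]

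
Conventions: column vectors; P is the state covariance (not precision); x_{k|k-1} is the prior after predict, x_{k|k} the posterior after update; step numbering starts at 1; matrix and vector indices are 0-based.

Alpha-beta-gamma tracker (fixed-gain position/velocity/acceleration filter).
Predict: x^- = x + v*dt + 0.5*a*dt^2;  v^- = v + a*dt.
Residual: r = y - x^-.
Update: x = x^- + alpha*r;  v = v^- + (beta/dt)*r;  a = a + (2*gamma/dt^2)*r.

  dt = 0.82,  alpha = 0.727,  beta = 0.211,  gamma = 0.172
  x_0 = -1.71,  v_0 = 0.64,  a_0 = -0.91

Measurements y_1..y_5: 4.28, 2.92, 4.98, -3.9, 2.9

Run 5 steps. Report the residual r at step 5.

step 1: x_pred=-1.4911  r=5.7711  x^+=2.7045  v^+=1.3788  a^+=2.0425
step 2: x_pred=4.5218  r=-1.6018  x^+=3.3573  v^+=2.6415  a^+=1.2230
step 3: x_pred=5.9345  r=-0.9545  x^+=5.2406  v^+=3.3988  a^+=0.7347
step 4: x_pred=8.2746  r=-12.1746  x^+=-0.5763  v^+=0.8685  a^+=-5.4938
step 5: x_pred=-1.7112  r=4.6112  x^+=1.6411  v^+=-2.4499  a^+=-3.1347

resid = 4.6112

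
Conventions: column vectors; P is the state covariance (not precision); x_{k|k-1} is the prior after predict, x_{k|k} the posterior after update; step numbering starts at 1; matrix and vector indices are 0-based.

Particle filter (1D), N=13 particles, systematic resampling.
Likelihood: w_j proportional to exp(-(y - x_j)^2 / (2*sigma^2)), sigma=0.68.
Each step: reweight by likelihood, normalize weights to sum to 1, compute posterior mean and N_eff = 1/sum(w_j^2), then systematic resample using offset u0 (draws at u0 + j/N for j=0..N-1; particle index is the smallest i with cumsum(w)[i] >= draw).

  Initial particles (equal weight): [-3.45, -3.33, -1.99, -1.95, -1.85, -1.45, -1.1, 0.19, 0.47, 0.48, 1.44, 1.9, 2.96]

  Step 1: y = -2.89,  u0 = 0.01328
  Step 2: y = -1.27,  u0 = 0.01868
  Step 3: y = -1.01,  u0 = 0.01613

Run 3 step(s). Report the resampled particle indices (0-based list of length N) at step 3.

step 1: w=[0.2569, 0.2925, 0.1502, 0.1387, 0.1120, 0.0383, 0.0113, 0.0000, 0.0000, 0.0000, 0.0000, 0.0000, 0.0000]  mean=-2.7051  Neff=4.8184  idx=[0, 0, 0, 0, 1, 1, 1, 2, 2, 3, 3, 4, 4]
step 2: w=[0.0015, 0.0015, 0.0015, 0.0015, 0.0027, 0.0027, 0.0027, 0.1503, 0.1503, 0.1597, 0.1597, 0.1830, 0.1830]  mean=-1.9458  Neff=6.1301  idx=[7, 7, 8, 8, 9, 9, 10, 10, 10, 11, 11, 12, 12]
step 3: w=[0.0680, 0.0680, 0.0680, 0.0680, 0.0739, 0.0739, 0.0739, 0.0739, 0.0739, 0.0896, 0.0896, 0.0896, 0.0896]  mean=-1.9250  Neff=12.8324  idx=[0, 1, 2, 3, 4, 5, 6, 7, 8, 9, 10, 11, 12]

resampled_idx = [0, 1, 2, 3, 4, 5, 6, 7, 8, 9, 10, 11, 12]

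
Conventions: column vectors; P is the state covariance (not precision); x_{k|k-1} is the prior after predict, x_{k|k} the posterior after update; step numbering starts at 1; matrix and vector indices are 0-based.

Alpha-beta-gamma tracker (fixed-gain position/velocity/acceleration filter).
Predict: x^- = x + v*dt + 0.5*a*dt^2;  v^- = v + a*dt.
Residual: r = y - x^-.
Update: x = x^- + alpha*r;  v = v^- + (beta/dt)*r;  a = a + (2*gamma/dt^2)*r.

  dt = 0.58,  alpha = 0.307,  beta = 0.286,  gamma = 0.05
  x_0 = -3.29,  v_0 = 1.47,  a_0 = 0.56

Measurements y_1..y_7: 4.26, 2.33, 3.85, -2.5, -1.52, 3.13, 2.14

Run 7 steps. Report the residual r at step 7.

step 1: x_pred=-2.3432  r=6.6032  x^+=-0.3160  v^+=5.0509  a^+=2.5229
step 2: x_pred=3.0378  r=-0.7078  x^+=2.8205  v^+=6.1651  a^+=2.3125
step 3: x_pred=6.7853  r=-2.9353  x^+=5.8841  v^+=6.0590  a^+=1.4399
step 4: x_pred=9.6405  r=-12.1405  x^+=5.9134  v^+=0.9076  a^+=-2.1690
step 5: x_pred=6.0750  r=-7.5950  x^+=3.7433  v^+=-4.0955  a^+=-4.4267
step 6: x_pred=0.6233  r=2.5067  x^+=1.3929  v^+=-5.4270  a^+=-3.6816
step 7: x_pred=-2.3740  r=4.5140  x^+=-0.9882  v^+=-5.3364  a^+=-2.3397

resid = 4.5140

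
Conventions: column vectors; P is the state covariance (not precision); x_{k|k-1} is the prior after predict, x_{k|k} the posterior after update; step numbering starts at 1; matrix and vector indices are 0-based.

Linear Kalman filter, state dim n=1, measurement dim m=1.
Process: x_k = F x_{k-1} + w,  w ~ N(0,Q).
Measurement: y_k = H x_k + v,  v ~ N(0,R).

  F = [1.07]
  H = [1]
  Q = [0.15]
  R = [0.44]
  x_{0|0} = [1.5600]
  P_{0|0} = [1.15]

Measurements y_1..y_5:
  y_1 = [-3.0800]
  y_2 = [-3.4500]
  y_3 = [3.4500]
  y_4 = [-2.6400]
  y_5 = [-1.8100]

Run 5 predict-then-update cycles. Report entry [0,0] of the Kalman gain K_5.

step 1: x^-=[1.6692]  P^-=[1.4666]  S=[1.9066]  K=[0.7692]  nu=[-4.7492]  x^+=[-1.9840]  P^+=[0.3385]
step 2: x^-=[-2.1229]  P^-=[0.5375]  S=[0.9775]  K=[0.5499]  nu=[-1.3271]  x^+=[-2.8526]  P^+=[0.2419]
step 3: x^-=[-3.0523]  P^-=[0.4270]  S=[0.8670]  K=[0.4925]  nu=[6.5023]  x^+=[0.1501]  P^+=[0.2167]
step 4: x^-=[0.1606]  P^-=[0.3981]  S=[0.8381]  K=[0.4750]  nu=[-2.8006]  x^+=[-1.1697]  P^+=[0.2090]
step 5: x^-=[-1.2516]  P^-=[0.3893]  S=[0.8293]  K=[0.4694]  nu=[-0.5584]  x^+=[-1.5137]  P^+=[0.2065]

K[0,0] = 0.4694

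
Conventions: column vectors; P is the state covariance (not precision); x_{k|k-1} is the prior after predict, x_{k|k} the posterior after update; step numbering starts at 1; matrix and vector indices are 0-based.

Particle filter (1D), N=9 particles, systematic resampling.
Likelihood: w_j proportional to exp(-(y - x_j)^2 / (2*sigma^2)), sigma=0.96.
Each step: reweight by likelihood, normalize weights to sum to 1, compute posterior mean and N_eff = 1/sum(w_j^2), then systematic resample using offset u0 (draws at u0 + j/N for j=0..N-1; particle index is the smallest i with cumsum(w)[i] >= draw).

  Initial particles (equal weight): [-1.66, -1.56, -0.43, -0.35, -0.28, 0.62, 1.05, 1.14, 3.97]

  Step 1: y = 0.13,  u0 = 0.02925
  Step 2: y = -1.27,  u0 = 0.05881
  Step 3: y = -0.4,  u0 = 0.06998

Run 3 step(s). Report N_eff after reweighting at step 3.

step 1: w=[0.0344, 0.0415, 0.1650, 0.1726, 0.1786, 0.1717, 0.1236, 0.1125, 0.0001]  mean=0.0615  Neff=6.7006  idx=[0, 2, 3, 3, 4, 4, 5, 6, 7]
step 2: w=[0.2150, 0.1593, 0.1475, 0.1475, 0.1372, 0.1372, 0.0336, 0.0126, 0.0100]  mean=-0.5601  Neff=6.4860  idx=[0, 0, 1, 2, 2, 3, 4, 5, 6]
step 3: w=[0.0572, 0.0572, 0.1352, 0.1351, 0.1351, 0.1351, 0.1342, 0.1342, 0.0769]  mean=-0.4172  Neff=8.2325  idx=[1, 2, 3, 4, 4, 5, 6, 7, 8]

N_eff = 8.2325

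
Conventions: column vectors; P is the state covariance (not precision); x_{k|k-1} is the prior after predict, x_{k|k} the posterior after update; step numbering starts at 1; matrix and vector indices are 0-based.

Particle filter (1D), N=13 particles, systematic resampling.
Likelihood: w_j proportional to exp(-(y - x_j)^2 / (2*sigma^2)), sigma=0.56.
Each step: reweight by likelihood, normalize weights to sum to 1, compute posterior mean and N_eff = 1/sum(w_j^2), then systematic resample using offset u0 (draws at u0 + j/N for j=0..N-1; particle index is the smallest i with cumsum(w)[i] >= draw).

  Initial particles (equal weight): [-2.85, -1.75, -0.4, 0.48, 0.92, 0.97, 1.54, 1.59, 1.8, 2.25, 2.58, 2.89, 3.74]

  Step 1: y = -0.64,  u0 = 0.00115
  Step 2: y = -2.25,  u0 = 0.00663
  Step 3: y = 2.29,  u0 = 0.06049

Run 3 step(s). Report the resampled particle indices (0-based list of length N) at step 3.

resampled_idx = [0, 1, 2, 3, 4, 5, 6, 7, 8, 9, 10, 11, 12]

step 1: w=[0.0003, 0.1144, 0.7442, 0.1104, 0.0168, 0.0131, 0.0004, 0.0003, 0.0001, 0.0000, 0.0000, 0.0000, 0.0000]  mean=-0.4164  Neff=1.7256  idx=[1, 1, 2, 2, 2, 2, 2, 2, 2, 2, 2, 2, 3]
step 2: w=[0.4846, 0.4846, 0.0031, 0.0031, 0.0031, 0.0031, 0.0031, 0.0031, 0.0031, 0.0031, 0.0031, 0.0031, 0.0000]  mean=-1.7084  Neff=2.1288  idx=[0, 0, 0, 0, 0, 0, 0, 1, 1, 1, 1, 1, 1]
step 3: w=[0.0769, 0.0769, 0.0769, 0.0769, 0.0769, 0.0769, 0.0769, 0.0769, 0.0769, 0.0769, 0.0769, 0.0769, 0.0769]  mean=-1.7500  Neff=13.0000  idx=[0, 1, 2, 3, 4, 5, 6, 7, 8, 9, 10, 11, 12]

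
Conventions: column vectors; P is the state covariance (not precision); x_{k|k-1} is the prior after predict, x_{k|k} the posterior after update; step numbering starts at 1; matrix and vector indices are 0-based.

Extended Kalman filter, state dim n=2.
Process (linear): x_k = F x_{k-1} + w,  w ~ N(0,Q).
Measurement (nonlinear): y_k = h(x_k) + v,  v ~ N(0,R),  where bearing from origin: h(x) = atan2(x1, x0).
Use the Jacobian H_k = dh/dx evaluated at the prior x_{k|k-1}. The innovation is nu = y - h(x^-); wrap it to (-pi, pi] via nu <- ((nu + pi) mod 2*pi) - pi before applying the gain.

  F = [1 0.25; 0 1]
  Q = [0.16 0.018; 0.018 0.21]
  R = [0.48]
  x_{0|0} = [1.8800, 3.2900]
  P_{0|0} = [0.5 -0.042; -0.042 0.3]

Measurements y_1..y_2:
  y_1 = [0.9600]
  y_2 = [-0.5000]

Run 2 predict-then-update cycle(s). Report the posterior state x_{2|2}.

x_post = [3.7351, 3.1065]

step 1: x^-=[2.7025, 3.2900]  P^-=[0.6577 0.0510; 0.0510 0.5100]  H_jac=[-0.1815 0.1491]  S=[0.5102]  K=[-0.2191; 0.1309]  nu=[0.0769]  x^+=[2.6857, 3.3001]  P^+=[0.6333 0.0656; 0.0656 0.5013]
step 2: x^-=[3.5107, 3.3001]  P^-=[0.8574 0.2089; 0.2089 0.7113]  H_jac=[-0.1422 0.1512]  S=[0.5046]  K=[-0.1789; 0.1543]  nu=[-1.2545]  x^+=[3.7351, 3.1065]  P^+=[0.8413 0.2229; 0.2229 0.6992]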